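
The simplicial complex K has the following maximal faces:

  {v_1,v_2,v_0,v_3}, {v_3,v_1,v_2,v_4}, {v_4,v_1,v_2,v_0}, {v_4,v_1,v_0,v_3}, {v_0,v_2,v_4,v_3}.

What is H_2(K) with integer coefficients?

Order the vertices as v_0 < v_1 < v_2 < v_3 < v_4. Listing each simplex with vertices in this order, K has dimension 3 with simplices:

  0-simplices (5): [v_0], [v_1], [v_2], [v_3], [v_4]
  1-simplices (10): [v_0,v_1], [v_0,v_2], [v_0,v_3], [v_0,v_4], [v_1,v_2], [v_1,v_3], [v_1,v_4], [v_2,v_3], [v_2,v_4], [v_3,v_4]
  2-simplices (10): [v_0,v_1,v_2], [v_0,v_1,v_3], [v_0,v_1,v_4], [v_0,v_2,v_3], [v_0,v_2,v_4], [v_0,v_3,v_4], [v_1,v_2,v_3], [v_1,v_2,v_4], [v_1,v_3,v_4], [v_2,v_3,v_4]
  3-simplices (5): [v_0,v_1,v_2,v_3], [v_0,v_1,v_2,v_4], [v_0,v_1,v_3,v_4], [v_0,v_2,v_3,v_4], [v_1,v_2,v_3,v_4]

giving chain groups C_0 ≅ Z^5, C_1 ≅ Z^10, C_2 ≅ Z^10, C_3 ≅ Z^5.

∂_1: C_1 → C_0 is given by ∂[p,q] = [q] − [p].
This gives a 5×10 integer matrix of rank 4; reducing to Smith normal form yields diagonal entries (1,1,1,1).

Boundary ∂_2: C_2 → C_1 acts by ∂[p,q,r] = [q,r] − [p,r] + [p,q]. For instance
  ∂[v_2,v_3,v_4] = [v_3,v_4] − [v_2,v_4] + [v_2,v_3],
  ∂[v_1,v_3,v_4] = [v_3,v_4] − [v_1,v_4] + [v_1,v_3].
As a 10×10 matrix over Z this has rank 6, with invariant factors (1,1,1,1,1,1).

∂_3: C_3 → C_2 sends each 3-simplex σ to the alternating sum Σ_i (−1)^i (σ with its i-th vertex removed). For instance
  ∂[v_0,v_1,v_3,v_4] = [v_1,v_3,v_4] − [v_0,v_3,v_4] + [v_0,v_1,v_4] − [v_0,v_1,v_3],
  ∂[v_0,v_1,v_2,v_4] = [v_1,v_2,v_4] − [v_0,v_2,v_4] + [v_0,v_1,v_4] − [v_0,v_1,v_2].
As a 10×5 matrix over Z this has rank 4, with invariant factors (1,1,1,1).

Reading off H_k = ker ∂_k / im ∂_{k+1}:

  H_2: rank ker ∂_2 − rank ∂_3 = (10 − 6) − 4 = 0, and the invariant factors of ∂_3 are all 1, so H_2 ≅ 0.

H_2 ≅ 0.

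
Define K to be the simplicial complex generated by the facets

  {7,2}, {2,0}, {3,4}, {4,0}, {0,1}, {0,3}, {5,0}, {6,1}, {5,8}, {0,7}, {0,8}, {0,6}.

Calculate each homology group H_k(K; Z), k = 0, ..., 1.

H_0 = Z,  H_1 = Z^4.

We work with the vertex ordering 0 < 1 < 2 < 3 < 4 < 5 < 6 < 7 < 8. The simplices of K, each written with vertices in increasing order, are:

  0-simplices (9): [0], [1], [2], [3], [4], [5], [6], [7], [8]
  1-simplices (12): [0,1], [0,2], [0,3], [0,4], [0,5], [0,6], [0,7], [0,8], [1,6], [2,7], [3,4], [5,8]

so the chain groups are C_0 ≅ Z^9, C_1 ≅ Z^12.

Boundary ∂_1: C_1 → C_0 maps an edge to its endpoints' difference, ∂[p,q] = q − p.
The resulting 9×12 matrix has rank 8, and its Smith normal form has invariant factors (1,1,1,1,1,1,1,1).

Reading off H_k = ker ∂_k / im ∂_{k+1}:

  H_0: rank C_0 − rank ∂_1 = 9 − 8 = 1, and the invariant factors of ∂_1 are all 1, so H_0 = Z.
  H_1: rank ker ∂_1 − rank ∂_2 = (12 − 8) − 0 = 4, and there is no ∂_2, so H_1 = Z^4.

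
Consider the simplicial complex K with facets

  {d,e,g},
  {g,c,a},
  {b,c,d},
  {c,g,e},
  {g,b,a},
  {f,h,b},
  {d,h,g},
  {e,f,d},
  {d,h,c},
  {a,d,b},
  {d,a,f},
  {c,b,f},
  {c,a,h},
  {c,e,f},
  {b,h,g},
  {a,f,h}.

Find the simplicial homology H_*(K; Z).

We work with the vertex ordering a < b < c < d < e < f < g < h. The simplices of K, each written with vertices in increasing order, are:

  0-simplices (8): a, b, c, d, e, f, g, h
  1-simplices (24): ab, ac, ad, af, ag, ah, bc, bd, bf, bg, bh, cd, ce, cf, cg, ch, de, df, dg, dh, ef, eg, fh, gh
  2-simplices (16): abd, abg, acg, ach, adf, afh, bcd, bcf, bfh, bgh, cdh, cef, ceg, def, deg, dgh

Hence C_0 ≅ Z^8, C_1 ≅ Z^24, C_2 ≅ Z^16.

∂_1: C_1 → C_0 is given by ∂[p,q] = [q] − [p]. For instance
  ∂gh = h − g.
As a 8×24 matrix over Z this has rank 7, with invariant factors (1,1,1,1,1,1,1).

The boundary map ∂_2: C_2 → C_1 maps a triangle to the signed sum of its edges. For instance
  ∂acg = cg − ag + ac,
  ∂bcf = cf − bf + bc.
This gives a 24×16 integer matrix of rank 15; reducing to Smith normal form yields diagonal entries (1,1,1,1,1,1,1,1,1,1,1,1,1,1,1).

From H_k ≅ ker(∂_k) / im(∂_{k+1}) we obtain:

  H_0: rank C_0 − rank ∂_1 = 8 − 7 = 1, and the invariant factors of ∂_1 are all 1, so H_0 = Z.
  H_1: rank ker ∂_1 − rank ∂_2 = (24 − 7) − 15 = 2, and the invariant factors of ∂_2 are all 1, so H_1 = Z^2.
  H_2: rank ker ∂_2 − rank ∂_3 = (16 − 15) − 0 = 1, and there is no ∂_3, so H_2 = Z.

H_0 = Z,  H_1 = Z^2,  H_2 = Z.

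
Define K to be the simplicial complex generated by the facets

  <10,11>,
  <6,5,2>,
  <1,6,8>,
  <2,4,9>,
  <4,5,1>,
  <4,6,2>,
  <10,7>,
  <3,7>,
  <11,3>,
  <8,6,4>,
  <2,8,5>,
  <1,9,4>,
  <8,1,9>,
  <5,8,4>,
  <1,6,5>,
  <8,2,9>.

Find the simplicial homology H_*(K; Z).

H_0 = Z^2,  H_1 = Z ⊕ Z_2,  H_2 = 0.

We work with the vertex ordering 1 < 2 < 3 < 4 < 5 < 6 < 7 < 8 < 9 < 10 < 11. The simplices of K, each written with vertices in increasing order, are:

  0-simplices (11): [1], [2], [3], [4], [5], [6], [7], [8], [9], [10], [11]
  1-simplices (22): [1,4], [1,5], [1,6], [1,8], [1,9], [2,4], [2,5], [2,6], [2,8], [2,9], [3,7], [3,11], [4,5], [4,6], [4,8], [4,9], [5,6], [5,8], [6,8], [7,10], [8,9], [10,11]
  2-simplices (12): [1,4,5], [1,4,9], [1,5,6], [1,6,8], [1,8,9], [2,4,6], [2,4,9], [2,5,6], [2,5,8], [2,8,9], [4,5,8], [4,6,8]

Hence C_0 ≅ Z^11, C_1 ≅ Z^22, C_2 ≅ Z^12.

Boundary ∂_1: C_1 → C_0 sends each edge [p,q] (with p < q) to q − p. For instance
  ∂[4,6] = [6] − [4].
This gives a 11×22 integer matrix of rank 9; reducing to Smith normal form yields diagonal entries (1,1,1,1,1,1,1,1,1).

∂_2: C_2 → C_1 maps a triangle to the signed sum of its edges. For instance
  ∂[1,5,6] = [5,6] − [1,6] + [1,5],
  ∂[4,5,8] = [5,8] − [4,8] + [4,5].
This gives a 22×12 integer matrix of rank 12; reducing to Smith normal form yields diagonal entries (1,1,1,1,1,1,1,1,1,1,1,2).

Computing H_k = (kernel of ∂_k) / (image of ∂_{k+1}):

  H_0: rank C_0 − rank ∂_1 = 11 − 9 = 2, and the invariant factors of ∂_1 are all 1, so H_0 ≅ Z^2.
  H_1: rank ker ∂_1 − rank ∂_2 = (22 − 9) − 12 = 1, and ∂_2 has invariant factor 2 > 1, so H_1 ≅ Z ⊕ Z_2.
  H_2: rank ker ∂_2 − rank ∂_3 = (12 − 12) − 0 = 0, and there is no ∂_3, so H_2 ≅ 0.

As a check, the Euler characteristic is 11 − 22 + 12 = 1, which agrees with 2 − 1 + 0 = 1.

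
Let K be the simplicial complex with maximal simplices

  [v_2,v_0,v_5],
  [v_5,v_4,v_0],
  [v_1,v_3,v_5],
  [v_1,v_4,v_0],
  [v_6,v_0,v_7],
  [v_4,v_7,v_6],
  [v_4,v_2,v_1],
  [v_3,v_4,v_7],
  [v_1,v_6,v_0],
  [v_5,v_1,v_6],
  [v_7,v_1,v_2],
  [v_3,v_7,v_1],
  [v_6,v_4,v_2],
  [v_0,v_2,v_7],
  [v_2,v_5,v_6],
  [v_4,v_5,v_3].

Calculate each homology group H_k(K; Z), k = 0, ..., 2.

H_0 ≅ Z,  H_1 ≅ Z^2,  H_2 ≅ Z.

Order the vertices as v_0 < v_1 < v_2 < v_3 < v_4 < v_5 < v_6 < v_7. Listing each simplex with vertices in this order, K has dimension 2 with simplices:

  0-simplices (8): [v_0], [v_1], [v_2], [v_3], [v_4], [v_5], [v_6], [v_7]
  1-simplices (24): (24 of them)
  2-simplices (16): (16 of them)

Hence C_0 ≅ Z^8, C_1 ≅ Z^24, C_2 ≅ Z^16.

∂_1: C_1 → C_0 maps an edge to its endpoints' difference, ∂[p,q] = q − p.
As a 8×24 matrix over Z this has rank 7, with invariant factors (1,1,1,1,1,1,1).

∂_2: C_2 → C_1 sends each 2-simplex [p,q,r] to [q,r] − [p,r] + [p,q]. For instance
  ∂[v_2,v_5,v_6] = [v_5,v_6] − [v_2,v_6] + [v_2,v_5],
  ∂[v_0,v_1,v_6] = [v_1,v_6] − [v_0,v_6] + [v_0,v_1].
The resulting 24×16 matrix has rank 15, and its Smith normal form has invariant factors (1,1,1,1,1,1,1,1,1,1,1,1,1,1,1).

Computing H_k = (kernel of ∂_k) / (image of ∂_{k+1}):

  H_0: rank C_0 − rank ∂_1 = 8 − 7 = 1, and the invariant factors of ∂_1 are all 1, so H_0 ≅ Z.
  H_1: rank ker ∂_1 − rank ∂_2 = (24 − 7) − 15 = 2, and the invariant factors of ∂_2 are all 1, so H_1 ≅ Z^2.
  H_2: rank ker ∂_2 − rank ∂_3 = (16 − 15) − 0 = 1, and there is no ∂_3, so H_2 ≅ Z.

As a check, the Euler characteristic is 8 − 24 + 16 = 0, which agrees with 1 − 2 + 1 = 0.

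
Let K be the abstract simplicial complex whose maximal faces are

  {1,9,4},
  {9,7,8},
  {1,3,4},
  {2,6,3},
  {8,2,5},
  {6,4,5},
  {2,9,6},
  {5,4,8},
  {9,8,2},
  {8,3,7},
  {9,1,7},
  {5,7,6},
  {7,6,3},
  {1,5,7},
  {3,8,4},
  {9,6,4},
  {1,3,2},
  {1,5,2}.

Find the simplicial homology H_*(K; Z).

H_0 = Z,  H_1 = Z^2,  H_2 = Z.

Order the vertices as 1 < 2 < 3 < 4 < 5 < 6 < 7 < 8 < 9. Listing each simplex with vertices in this order, K has dimension 2 with simplices:

  0-simplices (9): [1], [2], [3], [4], [5], [6], [7], [8], [9]
  1-simplices (27): (27 of them)
  2-simplices (18): [1,2,3], [1,2,5], [1,3,4], [1,4,9], [1,5,7], [1,7,9], [2,3,6], [2,5,8], [2,6,9], [2,8,9], [3,4,8], [3,6,7], [3,7,8], [4,5,6], [4,5,8], [4,6,9], [5,6,7], [7,8,9]

giving chain groups C_0 ≅ Z^9, C_1 ≅ Z^27, C_2 ≅ Z^18.

Boundary ∂_1: C_1 → C_0 is given by ∂[p,q] = [q] − [p]. For instance
  ∂[3,6] = [6] − [3].
This gives a 9×27 integer matrix of rank 8; reducing to Smith normal form yields diagonal entries (1,1,1,1,1,1,1,1).

∂_2: C_2 → C_1 sends each 2-simplex [p,q,r] to [q,r] − [p,r] + [p,q]. For instance
  ∂[4,6,9] = [6,9] − [4,9] + [4,6],
  ∂[3,7,8] = [7,8] − [3,8] + [3,7].
As a 27×18 matrix over Z this has rank 17, with invariant factors (1,1,1,1,1,1,1,1,1,1,1,1,1,1,1,1,1).

Computing H_k = (kernel of ∂_k) / (image of ∂_{k+1}):

  H_0: rank C_0 − rank ∂_1 = 9 − 8 = 1, and the invariant factors of ∂_1 are all 1, so H_0 = Z.
  H_1: rank ker ∂_1 − rank ∂_2 = (27 − 8) − 17 = 2, and the invariant factors of ∂_2 are all 1, so H_1 = Z^2.
  H_2: rank ker ∂_2 − rank ∂_3 = (18 − 17) − 0 = 1, and there is no ∂_3, so H_2 = Z.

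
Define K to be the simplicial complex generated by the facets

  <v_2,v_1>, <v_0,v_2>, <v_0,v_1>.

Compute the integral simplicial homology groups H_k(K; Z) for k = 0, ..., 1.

H_0 ≅ Z,  H_1 ≅ Z.

Take the total order v_0 < v_1 < v_2 on the vertex set. Then K (dimension 1) consists of the simplices:

  0-simplices (3): [v_0], [v_1], [v_2]
  1-simplices (3): [v_0,v_1], [v_0,v_2], [v_1,v_2]

so the chain groups are C_0 ≅ Z^3, C_1 ≅ Z^3.

Boundary ∂_1: C_1 → C_0 maps an edge to its endpoints' difference, ∂[p,q] = q − p.
The 3×3 boundary matrix has rank 2 and Smith normal form diag(1,1).

Now H_k = ker ∂_k / im ∂_{k+1}, so:

  H_0: rank C_0 − rank ∂_1 = 3 − 2 = 1, and the invariant factors of ∂_1 are all 1, so H_0 = Z.
  H_1: rank ker ∂_1 − rank ∂_2 = (3 − 2) − 0 = 1, and there is no ∂_2, so H_1 = Z.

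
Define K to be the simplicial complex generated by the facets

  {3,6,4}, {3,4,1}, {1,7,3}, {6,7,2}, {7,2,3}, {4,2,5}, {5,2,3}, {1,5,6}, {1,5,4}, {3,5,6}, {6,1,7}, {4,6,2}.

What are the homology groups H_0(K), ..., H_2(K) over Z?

Fix the vertex order 1 < 2 < 3 < 4 < 5 < 6 < 7 and write every simplex with vertices in increasing order. Then dim K = 2 and the simplices of K are:

  0-simplices (7): [1], [2], [3], [4], [5], [6], [7]
  1-simplices (18): [1,3], [1,4], [1,5], [1,6], [1,7], [2,3], [2,4], [2,5], [2,6], [2,7], [3,4], [3,5], [3,6], [3,7], [4,5], [4,6], [5,6], [6,7]
  2-simplices (12): [1,3,4], [1,3,7], [1,4,5], [1,5,6], [1,6,7], [2,3,5], [2,3,7], [2,4,5], [2,4,6], [2,6,7], [3,4,6], [3,5,6]

Hence C_0 ≅ Z^7, C_1 ≅ Z^18, C_2 ≅ Z^12.

The boundary map ∂_1: C_1 → C_0 maps an edge to its endpoints' difference, ∂[p,q] = q − p.
The resulting 7×18 matrix has rank 6, and its Smith normal form has invariant factors (1,1,1,1,1,1).

The boundary map ∂_2: C_2 → C_1 sends each 2-simplex [p,q,r] to [q,r] − [p,r] + [p,q]. For instance
  ∂[2,3,5] = [3,5] − [2,5] + [2,3],
  ∂[2,4,6] = [4,6] − [2,6] + [2,4].
As a 18×12 matrix over Z this has rank 12, with invariant factors (1,1,1,1,1,1,1,1,1,1,1,2).

Computing H_k = (kernel of ∂_k) / (image of ∂_{k+1}):

  H_0: rank C_0 − rank ∂_1 = 7 − 6 = 1, and the invariant factors of ∂_1 are all 1, so H_0 ≅ Z.
  H_1: rank ker ∂_1 − rank ∂_2 = (18 − 6) − 12 = 0, and ∂_2 has invariant factor 2 > 1, so H_1 ≅ Z/2.
  H_2: rank ker ∂_2 − rank ∂_3 = (12 − 12) − 0 = 0, and there is no ∂_3, so H_2 ≅ 0.

H_0 ≅ Z,  H_1 ≅ Z/2,  H_2 = 0.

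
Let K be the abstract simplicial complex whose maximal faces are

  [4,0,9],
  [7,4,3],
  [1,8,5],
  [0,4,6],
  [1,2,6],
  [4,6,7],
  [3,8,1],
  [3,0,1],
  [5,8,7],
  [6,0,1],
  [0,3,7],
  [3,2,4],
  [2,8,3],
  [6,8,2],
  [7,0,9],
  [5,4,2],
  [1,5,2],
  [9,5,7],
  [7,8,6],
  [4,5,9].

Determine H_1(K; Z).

Order the vertices as 0 < 1 < 2 < 3 < 4 < 5 < 6 < 7 < 8 < 9. Listing each simplex with vertices in this order, K has dimension 2 with simplices:

  0-simplices (10): [0], [1], [2], [3], [4], [5], [6], [7], [8], [9]
  1-simplices (30): (30 of them)
  2-simplices (20): (20 of them)

Hence C_0 ≅ Z^10, C_1 ≅ Z^30, C_2 ≅ Z^20.

Boundary ∂_1: C_1 → C_0 maps an edge to its endpoints' difference, ∂[p,q] = q − p. For instance
  ∂[3,4] = [4] − [3].
The resulting 10×30 matrix has rank 9, and its Smith normal form has invariant factors (1,1,1,1,1,1,1,1,1).

The boundary map ∂_2: C_2 → C_1 maps a triangle to the signed sum of its edges. For instance
  ∂[2,4,5] = [4,5] − [2,5] + [2,4],
  ∂[0,3,7] = [3,7] − [0,7] + [0,3].
The 30×20 boundary matrix has rank 20 and Smith normal form diag(1,1,1,1,1,1,1,1,1,1,1,1,1,1,1,1,1,1,1,2).

From H_k ≅ ker(∂_k) / im(∂_{k+1}) we obtain:

  H_1: rank ker ∂_1 − rank ∂_2 = (30 − 9) − 20 = 1, and ∂_2 has invariant factor 2 > 1, so H_1 = Z ⊕ Z/2Z.

(K is a triangulation of the Klein bottle.)

H_1 ≅ Z ⊕ Z/2Z.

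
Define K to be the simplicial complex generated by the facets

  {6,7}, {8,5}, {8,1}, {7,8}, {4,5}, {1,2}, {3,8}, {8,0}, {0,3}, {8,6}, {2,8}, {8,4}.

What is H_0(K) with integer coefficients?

H_0 ≅ Z.

Take the total order 0 < 1 < 2 < 3 < 4 < 5 < 6 < 7 < 8 on the vertex set. Then K (dimension 1) consists of the simplices:

  0-simplices (9): [0], [1], [2], [3], [4], [5], [6], [7], [8]
  1-simplices (12): [0,3], [0,8], [1,2], [1,8], [2,8], [3,8], [4,5], [4,8], [5,8], [6,7], [6,8], [7,8]

Hence C_0 ≅ Z^9, C_1 ≅ Z^12.

∂_1: C_1 → C_0 sends each edge [p,q] (with p < q) to q − p. For instance
  ∂[6,8] = [8] − [6].
As a 9×12 matrix over Z this has rank 8, with invariant factors (1,1,1,1,1,1,1,1).

Computing H_k = (kernel of ∂_k) / (image of ∂_{k+1}):

  H_0: rank C_0 − rank ∂_1 = 9 − 8 = 1, and the invariant factors of ∂_1 are all 1, so H_0 ≅ Z.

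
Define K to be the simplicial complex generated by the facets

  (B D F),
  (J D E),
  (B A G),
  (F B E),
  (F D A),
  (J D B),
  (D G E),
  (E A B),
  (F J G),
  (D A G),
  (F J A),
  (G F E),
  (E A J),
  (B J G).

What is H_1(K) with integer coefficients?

Order the vertices as A < B < D < E < F < G < J. Listing each simplex with vertices in this order, K has dimension 2 with simplices:

  0-simplices (7): A, B, D, E, F, G, J
  1-simplices (21): AB, AD, AE, AF, AG, AJ, BD, BE, BF, BG, BJ, DE, DF, DG, DJ, EF, EG, EJ, FG, FJ, GJ
  2-simplices (14): ABE, ABG, ADF, ADG, AEJ, AFJ, BDF, BDJ, BEF, BGJ, DEG, DEJ, EFG, FGJ

giving chain groups C_0 ≅ Z^7, C_1 ≅ Z^21, C_2 ≅ Z^14.

The boundary map ∂_1: C_1 → C_0 is given by ∂[p,q] = [q] − [p]. For instance
  ∂AG = G − A.
The resulting 7×21 matrix has rank 6, and its Smith normal form has invariant factors (1,1,1,1,1,1).

∂_2: C_2 → C_1 sends each 2-simplex [p,q,r] to [q,r] − [p,r] + [p,q]. For instance
  ∂BDF = DF − BF + BD,
  ∂EFG = FG − EG + EF.
The 21×14 boundary matrix has rank 13 and Smith normal form diag(1,1,1,1,1,1,1,1,1,1,1,1,1).

From H_k ≅ ker(∂_k) / im(∂_{k+1}) we obtain:

  H_1: rank ker ∂_1 − rank ∂_2 = (21 − 6) − 13 = 2, and the invariant factors of ∂_2 are all 1, so H_1 = Z^2.

(K is a triangulation of the torus T^2.)

H_1 = Z^2.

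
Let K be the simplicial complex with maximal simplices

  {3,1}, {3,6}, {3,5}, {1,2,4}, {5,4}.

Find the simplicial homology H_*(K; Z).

K has 6 vertices, 7 edges, 1 triangle.
rank ∂_0 = 0, rank ∂_1 = 5 ⇒ b_0 = 6 − 0 − 5 = 1; all invariant factors of ∂_1 are 1 so no torsion. So H_0 ≅ Z.
rank ∂_1 = 5, rank ∂_2 = 1 ⇒ b_1 = 7 − 5 − 1 = 1; all invariant factors of ∂_2 are 1 so no torsion. So H_1 ≅ Z.
rank ∂_2 = 1, rank ∂_3 = 0 ⇒ b_2 = 1 − 1 − 0 = 0. So H_2 ≅ 0.

H_0 = Z,  H_1 = Z,  H_2 = 0.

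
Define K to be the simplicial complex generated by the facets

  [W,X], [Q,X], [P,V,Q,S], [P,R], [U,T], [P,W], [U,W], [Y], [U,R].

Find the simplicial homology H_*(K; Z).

H_0 = Z^2,  H_1 = Z^2,  H_2 = 0,  H_3 = 0.

We work with the vertex ordering P < Q < R < S < T < U < V < W < X < Y. The simplices of K, each written with vertices in increasing order, are:

  0-simplices (10): P, Q, R, S, T, U, V, W, X, Y
  1-simplices (13): PQ, PR, PS, PV, PW, QS, QV, QX, RU, SV, TU, UW, WX
  2-simplices (4): PQS, PQV, PSV, QSV
  3-simplices (1): PQSV

Hence C_0 ≅ Z^10, C_1 ≅ Z^13, C_2 ≅ Z^4, C_3 ≅ Z^1.

The boundary map ∂_1: C_1 → C_0 is given by ∂[p,q] = [q] − [p].
The resulting 10×13 matrix has rank 8, and its Smith normal form has invariant factors (1,1,1,1,1,1,1,1).

∂_2: C_2 → C_1 acts by ∂[p,q,r] = [q,r] − [p,r] + [p,q]. For instance
  ∂PQS = QS − PS + PQ,
  ∂QSV = SV − QV + QS.
This gives a 13×4 integer matrix of rank 3; reducing to Smith normal form yields diagonal entries (1,1,1).

Boundary ∂_3: C_3 → C_2 sends each 3-simplex σ to the alternating sum Σ_i (−1)^i (σ with its i-th vertex removed). For instance
  ∂PQSV = QSV − PSV + PQV − PQS.
The resulting 4×1 matrix has rank 1, and its Smith normal form has invariant factors (1).

Computing H_k = (kernel of ∂_k) / (image of ∂_{k+1}):

  H_0: rank C_0 − rank ∂_1 = 10 − 8 = 2, and the invariant factors of ∂_1 are all 1, so H_0 = Z^2.
  H_1: rank ker ∂_1 − rank ∂_2 = (13 − 8) − 3 = 2, and the invariant factors of ∂_2 are all 1, so H_1 = Z^2.
  H_2: rank ker ∂_2 − rank ∂_3 = (4 − 3) − 1 = 0, and the invariant factors of ∂_3 are all 1, so H_2 = 0.
  H_3: rank ker ∂_3 − rank ∂_4 = (1 − 1) − 0 = 0, and there is no ∂_4, so H_3 = 0.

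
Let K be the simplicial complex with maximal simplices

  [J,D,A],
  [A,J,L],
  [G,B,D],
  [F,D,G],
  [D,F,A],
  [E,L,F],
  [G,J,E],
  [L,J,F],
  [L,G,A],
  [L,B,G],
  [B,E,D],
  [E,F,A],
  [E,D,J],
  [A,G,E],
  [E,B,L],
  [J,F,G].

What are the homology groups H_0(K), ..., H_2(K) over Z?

H_0 ≅ Z,  H_1 ≅ Z^2,  H_2 ≅ Z.

Take the total order A < B < D < E < F < G < J < L on the vertex set. Then K (dimension 2) consists of the simplices:

  0-simplices (8): A, B, D, E, F, G, J, L
  1-simplices (24): AD, AE, AF, AG, AJ, AL, BD, BE, BG, BL, DE, DF, DG, DJ, EF, EG, EJ, EL, FG, FJ, FL, GJ, GL, JL
  2-simplices (16): ADF, ADJ, AEF, AEG, AGL, AJL, BDE, BDG, BEL, BGL, DEJ, DFG, EFL, EGJ, FGJ, FJL

so the chain groups are C_0 ≅ Z^8, C_1 ≅ Z^24, C_2 ≅ Z^16.

∂_1: C_1 → C_0 sends each edge [p,q] (with p < q) to q − p.
This gives a 8×24 integer matrix of rank 7; reducing to Smith normal form yields diagonal entries (1,1,1,1,1,1,1).

Boundary ∂_2: C_2 → C_1 maps a triangle to the signed sum of its edges. For instance
  ∂BGL = GL − BL + BG,
  ∂ADJ = DJ − AJ + AD.
As a 24×16 matrix over Z this has rank 15, with invariant factors (1,1,1,1,1,1,1,1,1,1,1,1,1,1,1).

From H_k ≅ ker(∂_k) / im(∂_{k+1}) we obtain:

  H_0: rank C_0 − rank ∂_1 = 8 − 7 = 1, and the invariant factors of ∂_1 are all 1, so H_0 ≅ Z.
  H_1: rank ker ∂_1 − rank ∂_2 = (24 − 7) − 15 = 2, and the invariant factors of ∂_2 are all 1, so H_1 ≅ Z^2.
  H_2: rank ker ∂_2 − rank ∂_3 = (16 − 15) − 0 = 1, and there is no ∂_3, so H_2 ≅ Z.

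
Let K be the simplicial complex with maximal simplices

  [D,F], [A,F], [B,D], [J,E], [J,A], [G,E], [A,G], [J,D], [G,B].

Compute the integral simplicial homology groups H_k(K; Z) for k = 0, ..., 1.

H_0 = Z,  H_1 = Z^3.

Fix the vertex order A < B < D < E < F < G < J and write every simplex with vertices in increasing order. Then dim K = 1 and the simplices of K are:

  0-simplices (7): A, B, D, E, F, G, J
  1-simplices (9): AF, AG, AJ, BD, BG, DF, DJ, EG, EJ

giving chain groups C_0 ≅ Z^7, C_1 ≅ Z^9.

∂_1: C_1 → C_0 is given by ∂[p,q] = [q] − [p]. For instance
  ∂AG = G − A.
As a 7×9 matrix over Z this has rank 6, with invariant factors (1,1,1,1,1,1).

Reading off H_k = ker ∂_k / im ∂_{k+1}:

  H_0: rank C_0 − rank ∂_1 = 7 − 6 = 1, and the invariant factors of ∂_1 are all 1, so H_0 = Z.
  H_1: rank ker ∂_1 − rank ∂_2 = (9 − 6) − 0 = 3, and there is no ∂_2, so H_1 = Z^3.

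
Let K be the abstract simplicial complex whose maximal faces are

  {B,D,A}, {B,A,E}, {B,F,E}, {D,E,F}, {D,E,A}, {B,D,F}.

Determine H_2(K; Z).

Take the total order A < B < D < E < F on the vertex set. Then K (dimension 2) consists of the simplices:

  0-simplices (5): A, B, D, E, F
  1-simplices (9): AB, AD, AE, BD, BE, BF, DE, DF, EF
  2-simplices (6): ABD, ABE, ADE, BDF, BEF, DEF

giving chain groups C_0 ≅ Z^5, C_1 ≅ Z^9, C_2 ≅ Z^6.

Boundary ∂_1: C_1 → C_0 maps an edge to its endpoints' difference, ∂[p,q] = q − p. For instance
  ∂DF = F − D.
The resulting 5×9 matrix has rank 4, and its Smith normal form has invariant factors (1,1,1,1).

∂_2: C_2 → C_1 sends each 2-simplex [p,q,r] to [q,r] − [p,r] + [p,q]. For instance
  ∂BDF = DF − BF + BD,
  ∂ADE = DE − AE + AD.
The 9×6 boundary matrix has rank 5 and Smith normal form diag(1,1,1,1,1).

Computing H_k = (kernel of ∂_k) / (image of ∂_{k+1}):

  H_2: rank ker ∂_2 − rank ∂_3 = (6 − 5) − 0 = 1, and there is no ∂_3, so H_2 = Z.

H_2 = Z.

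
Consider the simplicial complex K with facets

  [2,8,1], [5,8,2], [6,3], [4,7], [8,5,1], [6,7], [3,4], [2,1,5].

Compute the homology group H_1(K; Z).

H_1 ≅ Z.

Take the total order 1 < 2 < 3 < 4 < 5 < 6 < 7 < 8 on the vertex set. Then K (dimension 2) consists of the simplices:

  0-simplices (8): [1], [2], [3], [4], [5], [6], [7], [8]
  1-simplices (10): [1,2], [1,5], [1,8], [2,5], [2,8], [3,4], [3,6], [4,7], [5,8], [6,7]
  2-simplices (4): [1,2,5], [1,2,8], [1,5,8], [2,5,8]

giving chain groups C_0 ≅ Z^8, C_1 ≅ Z^10, C_2 ≅ Z^4.

∂_1: C_1 → C_0 sends each edge [p,q] (with p < q) to q − p.
The resulting 8×10 matrix has rank 6, and its Smith normal form has invariant factors (1,1,1,1,1,1).

Boundary ∂_2: C_2 → C_1 acts by ∂[p,q,r] = [q,r] − [p,r] + [p,q]. For instance
  ∂[1,5,8] = [5,8] − [1,8] + [1,5],
  ∂[1,2,5] = [2,5] − [1,5] + [1,2].
The 10×4 boundary matrix has rank 3 and Smith normal form diag(1,1,1).

Computing H_k = (kernel of ∂_k) / (image of ∂_{k+1}):

  H_1: rank ker ∂_1 − rank ∂_2 = (10 − 6) − 3 = 1, and the invariant factors of ∂_2 are all 1, so H_1 ≅ Z.

(K is a triangulation of the disjoint union of the 2-sphere S^2 and the circle S^1.)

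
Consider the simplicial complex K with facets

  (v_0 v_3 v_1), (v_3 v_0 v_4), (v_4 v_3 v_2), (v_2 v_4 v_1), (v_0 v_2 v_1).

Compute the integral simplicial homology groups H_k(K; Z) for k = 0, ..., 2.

H_0 ≅ Z,  H_1 ≅ Z,  H_2 = 0.

Fix the vertex order v_0 < v_1 < v_2 < v_3 < v_4 and write every simplex with vertices in increasing order. Then dim K = 2 and the simplices of K are:

  0-simplices (5): [v_0], [v_1], [v_2], [v_3], [v_4]
  1-simplices (10): [v_0,v_1], [v_0,v_2], [v_0,v_3], [v_0,v_4], [v_1,v_2], [v_1,v_3], [v_1,v_4], [v_2,v_3], [v_2,v_4], [v_3,v_4]
  2-simplices (5): [v_0,v_1,v_2], [v_0,v_1,v_3], [v_0,v_3,v_4], [v_1,v_2,v_4], [v_2,v_3,v_4]

so the chain groups are C_0 ≅ Z^5, C_1 ≅ Z^10, C_2 ≅ Z^5.

Boundary ∂_1: C_1 → C_0 is given by ∂[p,q] = [q] − [p].
The resulting 5×10 matrix has rank 4, and its Smith normal form has invariant factors (1,1,1,1).

∂_2: C_2 → C_1 maps a triangle to the signed sum of its edges. For instance
  ∂[v_1,v_2,v_4] = [v_2,v_4] − [v_1,v_4] + [v_1,v_2],
  ∂[v_0,v_3,v_4] = [v_3,v_4] − [v_0,v_4] + [v_0,v_3].
The resulting 10×5 matrix has rank 5, and its Smith normal form has invariant factors (1,1,1,1,1).

Now H_k = ker ∂_k / im ∂_{k+1}, so:

  H_0: rank C_0 − rank ∂_1 = 5 − 4 = 1, and the invariant factors of ∂_1 are all 1, so H_0 = Z.
  H_1: rank ker ∂_1 − rank ∂_2 = (10 − 4) − 5 = 1, and the invariant factors of ∂_2 are all 1, so H_1 = Z.
  H_2: rank ker ∂_2 − rank ∂_3 = (5 − 5) − 0 = 0, and there is no ∂_3, so H_2 = 0.

As a check, the Euler characteristic is 5 − 10 + 5 = 0, which agrees with 1 − 1 + 0 = 0.
(K is a triangulation of the Möbius band.)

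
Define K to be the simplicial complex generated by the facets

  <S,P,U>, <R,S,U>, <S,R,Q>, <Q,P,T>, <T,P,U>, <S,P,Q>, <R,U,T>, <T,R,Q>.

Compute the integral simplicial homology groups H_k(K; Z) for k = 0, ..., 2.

H_0 = Z,  H_1 = 0,  H_2 = Z.

Fix the vertex order P < Q < R < S < T < U and write every simplex with vertices in increasing order. Then dim K = 2 and the simplices of K are:

  0-simplices (6): P, Q, R, S, T, U
  1-simplices (12): PQ, PS, PT, PU, QR, QS, QT, RS, RT, RU, SU, TU
  2-simplices (8): PQS, PQT, PSU, PTU, QRS, QRT, RSU, RTU

Hence C_0 ≅ Z^6, C_1 ≅ Z^12, C_2 ≅ Z^8.

∂_1: C_1 → C_0 is given by ∂[p,q] = [q] − [p].
The resulting 6×12 matrix has rank 5, and its Smith normal form has invariant factors (1,1,1,1,1).

Boundary ∂_2: C_2 → C_1 sends each 2-simplex [p,q,r] to [q,r] − [p,r] + [p,q]. For instance
  ∂QRT = RT − QT + QR,
  ∂PQT = QT − PT + PQ.
The resulting 12×8 matrix has rank 7, and its Smith normal form has invariant factors (1,1,1,1,1,1,1).

Reading off H_k = ker ∂_k / im ∂_{k+1}:

  H_0: rank C_0 − rank ∂_1 = 6 − 5 = 1, and the invariant factors of ∂_1 are all 1, so H_0 ≅ Z.
  H_1: rank ker ∂_1 − rank ∂_2 = (12 − 5) − 7 = 0, and the invariant factors of ∂_2 are all 1, so H_1 ≅ 0.
  H_2: rank ker ∂_2 − rank ∂_3 = (8 − 7) − 0 = 1, and there is no ∂_3, so H_2 ≅ Z.

As a check, the Euler characteristic is 6 − 12 + 8 = 2, which agrees with 1 − 0 + 1 = 2.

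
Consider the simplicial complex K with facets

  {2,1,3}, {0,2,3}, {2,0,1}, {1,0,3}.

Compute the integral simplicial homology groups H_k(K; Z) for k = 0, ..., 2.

H_0 = Z,  H_1 = 0,  H_2 = Z.

Order the vertices as 0 < 1 < 2 < 3. Listing each simplex with vertices in this order, K has dimension 2 with simplices:

  0-simplices (4): [0], [1], [2], [3]
  1-simplices (6): [0,1], [0,2], [0,3], [1,2], [1,3], [2,3]
  2-simplices (4): [0,1,2], [0,1,3], [0,2,3], [1,2,3]

Hence C_0 ≅ Z^4, C_1 ≅ Z^6, C_2 ≅ Z^4.

∂_1: C_1 → C_0 is given by ∂[p,q] = [q] − [p]. For instance
  ∂[1,2] = [2] − [1].
The resulting 4×6 matrix has rank 3, and its Smith normal form has invariant factors (1,1,1).

Boundary ∂_2: C_2 → C_1 sends each 2-simplex [p,q,r] to [q,r] − [p,r] + [p,q]. For instance
  ∂[0,1,2] = [1,2] − [0,2] + [0,1],
  ∂[0,1,3] = [1,3] − [0,3] + [0,1].
The resulting 6×4 matrix has rank 3, and its Smith normal form has invariant factors (1,1,1).

Now H_k = ker ∂_k / im ∂_{k+1}, so:

  H_0: rank C_0 − rank ∂_1 = 4 − 3 = 1, and the invariant factors of ∂_1 are all 1, so H_0 ≅ Z.
  H_1: rank ker ∂_1 − rank ∂_2 = (6 − 3) − 3 = 0, and the invariant factors of ∂_2 are all 1, so H_1 ≅ 0.
  H_2: rank ker ∂_2 − rank ∂_3 = (4 − 3) − 0 = 1, and there is no ∂_3, so H_2 ≅ Z.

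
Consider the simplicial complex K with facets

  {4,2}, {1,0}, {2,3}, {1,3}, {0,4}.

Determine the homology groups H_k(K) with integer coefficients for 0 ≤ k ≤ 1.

We work with the vertex ordering 0 < 1 < 2 < 3 < 4. The simplices of K, each written with vertices in increasing order, are:

  0-simplices (5): [0], [1], [2], [3], [4]
  1-simplices (5): [0,1], [0,4], [1,3], [2,3], [2,4]

so the chain groups are C_0 ≅ Z^5, C_1 ≅ Z^5.

The boundary map ∂_1: C_1 → C_0 is given by ∂[p,q] = [q] − [p]. For instance
  ∂[1,3] = [3] − [1].
The 5×5 boundary matrix has rank 4 and Smith normal form diag(1,1,1,1).

From H_k ≅ ker(∂_k) / im(∂_{k+1}) we obtain:

  H_0: rank C_0 − rank ∂_1 = 5 − 4 = 1, and the invariant factors of ∂_1 are all 1, so H_0 ≅ Z.
  H_1: rank ker ∂_1 − rank ∂_2 = (5 − 4) − 0 = 1, and there is no ∂_2, so H_1 ≅ Z.

As a check, the Euler characteristic is 5 − 5 = 0, which agrees with 1 − 1 = 0.

H_0 = Z,  H_1 = Z.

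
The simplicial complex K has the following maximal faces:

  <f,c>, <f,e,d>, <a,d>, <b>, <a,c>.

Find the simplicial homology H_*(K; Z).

H_0 ≅ Z^2,  H_1 ≅ Z,  H_2 = 0.

We work with the vertex ordering a < b < c < d < e < f. The simplices of K, each written with vertices in increasing order, are:

  0-simplices (6): a, b, c, d, e, f
  1-simplices (6): ac, ad, cf, de, df, ef
  2-simplices (1): def

Hence C_0 ≅ Z^6, C_1 ≅ Z^6, C_2 ≅ Z^1.

The boundary map ∂_1: C_1 → C_0 maps an edge to its endpoints' difference, ∂[p,q] = q − p.
This gives a 6×6 integer matrix of rank 4; reducing to Smith normal form yields diagonal entries (1,1,1,1).

The boundary map ∂_2: C_2 → C_1 maps a triangle to the signed sum of its edges. For instance
  ∂def = ef − df + de.
This gives a 6×1 integer matrix of rank 1; reducing to Smith normal form yields diagonal entries (1).

From H_k ≅ ker(∂_k) / im(∂_{k+1}) we obtain:

  H_0: rank C_0 − rank ∂_1 = 6 − 4 = 2, and the invariant factors of ∂_1 are all 1, so H_0 = Z^2.
  H_1: rank ker ∂_1 − rank ∂_2 = (6 − 4) − 1 = 1, and the invariant factors of ∂_2 are all 1, so H_1 = Z.
  H_2: rank ker ∂_2 − rank ∂_3 = (1 − 1) − 0 = 0, and there is no ∂_3, so H_2 = 0.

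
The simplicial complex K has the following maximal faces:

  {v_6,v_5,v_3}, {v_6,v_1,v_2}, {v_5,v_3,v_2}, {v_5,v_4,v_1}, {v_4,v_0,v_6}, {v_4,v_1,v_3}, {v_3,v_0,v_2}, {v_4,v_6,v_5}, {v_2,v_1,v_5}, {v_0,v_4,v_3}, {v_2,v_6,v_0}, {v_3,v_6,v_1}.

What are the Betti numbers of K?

b_0 = 1, b_1 = 0, b_2 = 0.

Order the vertices as v_0 < v_1 < v_2 < v_3 < v_4 < v_5 < v_6. Listing each simplex with vertices in this order, K has dimension 2 with simplices:

  0-simplices (7): [v_0], [v_1], [v_2], [v_3], [v_4], [v_5], [v_6]
  1-simplices (18): (18 of them)
  2-simplices (12): (12 of them)

giving chain groups C_0 ≅ Z^7, C_1 ≅ Z^18, C_2 ≅ Z^12.

The boundary map ∂_1: C_1 → C_0 is given by ∂[p,q] = [q] − [p].
As a 7×18 matrix over Z this has rank 6, with invariant factors (1,1,1,1,1,1).

∂_2: C_2 → C_1 sends each 2-simplex [p,q,r] to [q,r] − [p,r] + [p,q]. For instance
  ∂[v_0,v_3,v_4] = [v_3,v_4] − [v_0,v_4] + [v_0,v_3],
  ∂[v_0,v_4,v_6] = [v_4,v_6] − [v_0,v_6] + [v_0,v_4].
As a 18×12 matrix over Z this has rank 12, with invariant factors (1,1,1,1,1,1,1,1,1,1,1,2).

Reading off H_k = ker ∂_k / im ∂_{k+1}:

  H_0: rank C_0 − rank ∂_1 = 7 − 6 = 1, and the invariant factors of ∂_1 are all 1, so H_0 = Z.
  H_1: rank ker ∂_1 − rank ∂_2 = (18 − 6) − 12 = 0, and ∂_2 has invariant factor 2 > 1, so H_1 = Z/2.
  H_2: rank ker ∂_2 − rank ∂_3 = (12 − 12) − 0 = 0, and there is no ∂_3, so H_2 = 0.

As a check, the Euler characteristic is 7 − 18 + 12 = 1, which agrees with 1 − 0 + 0 = 1.

Hence the Betti numbers are b_0 = 1, b_1 = 0, b_2 = 0.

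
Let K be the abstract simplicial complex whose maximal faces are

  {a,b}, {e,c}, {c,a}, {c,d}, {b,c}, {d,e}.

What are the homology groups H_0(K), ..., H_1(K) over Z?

H_0 ≅ Z,  H_1 ≅ Z^2.

We work with the vertex ordering a < b < c < d < e. The simplices of K, each written with vertices in increasing order, are:

  0-simplices (5): a, b, c, d, e
  1-simplices (6): ab, ac, bc, cd, ce, de

giving chain groups C_0 ≅ Z^5, C_1 ≅ Z^6.

∂_1: C_1 → C_0 is given by ∂[p,q] = [q] − [p]. For instance
  ∂de = e − d.
The resulting 5×6 matrix has rank 4, and its Smith normal form has invariant factors (1,1,1,1).

Reading off H_k = ker ∂_k / im ∂_{k+1}:

  H_0: rank C_0 − rank ∂_1 = 5 − 4 = 1, and the invariant factors of ∂_1 are all 1, so H_0 = Z.
  H_1: rank ker ∂_1 − rank ∂_2 = (6 − 4) − 0 = 2, and there is no ∂_2, so H_1 = Z^2.

As a check, the Euler characteristic is 5 − 6 = -1, which agrees with 1 − 2 = -1.
(K is a triangulation of a wedge of 2 circles.)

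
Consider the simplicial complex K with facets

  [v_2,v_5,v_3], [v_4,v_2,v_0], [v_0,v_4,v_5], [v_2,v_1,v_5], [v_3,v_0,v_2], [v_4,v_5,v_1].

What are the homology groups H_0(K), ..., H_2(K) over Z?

Fix the vertex order v_0 < v_1 < v_2 < v_3 < v_4 < v_5 and write every simplex with vertices in increasing order. Then dim K = 2 and the simplices of K are:

  0-simplices (6): [v_0], [v_1], [v_2], [v_3], [v_4], [v_5]
  1-simplices (12): [v_0,v_2], [v_0,v_3], [v_0,v_4], [v_0,v_5], [v_1,v_2], [v_1,v_4], [v_1,v_5], [v_2,v_3], [v_2,v_4], [v_2,v_5], [v_3,v_5], [v_4,v_5]
  2-simplices (6): [v_0,v_2,v_3], [v_0,v_2,v_4], [v_0,v_4,v_5], [v_1,v_2,v_5], [v_1,v_4,v_5], [v_2,v_3,v_5]

giving chain groups C_0 ≅ Z^6, C_1 ≅ Z^12, C_2 ≅ Z^6.

The boundary map ∂_1: C_1 → C_0 sends each edge [p,q] (with p < q) to q − p.
The resulting 6×12 matrix has rank 5, and its Smith normal form has invariant factors (1,1,1,1,1).

Boundary ∂_2: C_2 → C_1 maps a triangle to the signed sum of its edges. For instance
  ∂[v_0,v_2,v_3] = [v_2,v_3] − [v_0,v_3] + [v_0,v_2],
  ∂[v_2,v_3,v_5] = [v_3,v_5] − [v_2,v_5] + [v_2,v_3].
The resulting 12×6 matrix has rank 6, and its Smith normal form has invariant factors (1,1,1,1,1,1).

Computing H_k = (kernel of ∂_k) / (image of ∂_{k+1}):

  H_0: rank C_0 − rank ∂_1 = 6 − 5 = 1, and the invariant factors of ∂_1 are all 1, so H_0 ≅ Z.
  H_1: rank ker ∂_1 − rank ∂_2 = (12 − 5) − 6 = 1, and the invariant factors of ∂_2 are all 1, so H_1 ≅ Z.
  H_2: rank ker ∂_2 − rank ∂_3 = (6 − 6) − 0 = 0, and there is no ∂_3, so H_2 ≅ 0.

H_0 = Z,  H_1 = Z,  H_2 = 0.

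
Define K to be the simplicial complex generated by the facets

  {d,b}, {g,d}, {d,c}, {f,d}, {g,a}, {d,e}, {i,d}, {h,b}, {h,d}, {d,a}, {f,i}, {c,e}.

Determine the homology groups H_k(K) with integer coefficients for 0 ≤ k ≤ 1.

H_0 = Z,  H_1 = Z^4.

Fix the vertex order a < b < c < d < e < f < g < h < i and write every simplex with vertices in increasing order. Then dim K = 1 and the simplices of K are:

  0-simplices (9): a, b, c, d, e, f, g, h, i
  1-simplices (12): ad, ag, bd, bh, cd, ce, de, df, dg, dh, di, fi

giving chain groups C_0 ≅ Z^9, C_1 ≅ Z^12.

∂_1: C_1 → C_0 maps an edge to its endpoints' difference, ∂[p,q] = q − p. For instance
  ∂bh = h − b.
The 9×12 boundary matrix has rank 8 and Smith normal form diag(1,1,1,1,1,1,1,1).

Now H_k = ker ∂_k / im ∂_{k+1}, so:

  H_0: rank C_0 − rank ∂_1 = 9 − 8 = 1, and the invariant factors of ∂_1 are all 1, so H_0 = Z.
  H_1: rank ker ∂_1 − rank ∂_2 = (12 − 8) − 0 = 4, and there is no ∂_2, so H_1 = Z^4.

As a check, the Euler characteristic is 9 − 12 = -3, which agrees with 1 − 4 = -3.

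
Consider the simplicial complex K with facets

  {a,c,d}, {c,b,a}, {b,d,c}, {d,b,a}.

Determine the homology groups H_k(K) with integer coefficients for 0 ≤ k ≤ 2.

H_0 ≅ Z,  H_1 = 0,  H_2 ≅ Z.

Fix the vertex order a < b < c < d and write every simplex with vertices in increasing order. Then dim K = 2 and the simplices of K are:

  0-simplices (4): a, b, c, d
  1-simplices (6): ab, ac, ad, bc, bd, cd
  2-simplices (4): abc, abd, acd, bcd

giving chain groups C_0 ≅ Z^4, C_1 ≅ Z^6, C_2 ≅ Z^4.

The boundary map ∂_1: C_1 → C_0 is given by ∂[p,q] = [q] − [p].
The resulting 4×6 matrix has rank 3, and its Smith normal form has invariant factors (1,1,1).

Boundary ∂_2: C_2 → C_1 maps a triangle to the signed sum of its edges. For instance
  ∂acd = cd − ad + ac,
  ∂bcd = cd − bd + bc.
The resulting 6×4 matrix has rank 3, and its Smith normal form has invariant factors (1,1,1).

Reading off H_k = ker ∂_k / im ∂_{k+1}:

  H_0: rank C_0 − rank ∂_1 = 4 − 3 = 1, and the invariant factors of ∂_1 are all 1, so H_0 ≅ Z.
  H_1: rank ker ∂_1 − rank ∂_2 = (6 − 3) − 3 = 0, and the invariant factors of ∂_2 are all 1, so H_1 ≅ 0.
  H_2: rank ker ∂_2 − rank ∂_3 = (4 − 3) − 0 = 1, and there is no ∂_3, so H_2 ≅ Z.

(K is a triangulation of the 2-sphere S^2.)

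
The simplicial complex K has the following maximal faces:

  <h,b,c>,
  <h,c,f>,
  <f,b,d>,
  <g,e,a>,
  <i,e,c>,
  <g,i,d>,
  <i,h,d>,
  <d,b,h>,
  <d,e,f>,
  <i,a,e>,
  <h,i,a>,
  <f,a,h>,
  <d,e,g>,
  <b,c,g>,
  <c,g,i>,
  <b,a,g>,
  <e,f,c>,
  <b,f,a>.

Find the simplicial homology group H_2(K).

Order the vertices as a < b < c < d < e < f < g < h < i. Listing each simplex with vertices in this order, K has dimension 2 with simplices:

  0-simplices (9): a, b, c, d, e, f, g, h, i
  1-simplices (27): ab, ae, af, ag, ah, ai, bc, bd, bf, bg, bh, ce, cf, cg, ch, ci, de, df, dg, dh, di, ef, eg, ei, fh, gi, hi
  2-simplices (18): abf, abg, aeg, aei, afh, ahi, bcg, bch, bdf, bdh, cef, cei, cfh, cgi, def, deg, dgi, dhi

Hence C_0 ≅ Z^9, C_1 ≅ Z^27, C_2 ≅ Z^18.

Boundary ∂_1: C_1 → C_0 maps an edge to its endpoints' difference, ∂[p,q] = q − p. For instance
  ∂ch = h − c.
This gives a 9×27 integer matrix of rank 8; reducing to Smith normal form yields diagonal entries (1,1,1,1,1,1,1,1).

Boundary ∂_2: C_2 → C_1 maps a triangle to the signed sum of its edges. For instance
  ∂dhi = hi − di + dh,
  ∂bdh = dh − bh + bd.
This gives a 27×18 integer matrix of rank 18; reducing to Smith normal form yields diagonal entries (1,1,1,1,1,1,1,1,1,1,1,1,1,1,1,1,1,2).

From H_k ≅ ker(∂_k) / im(∂_{k+1}) we obtain:

  H_2: rank ker ∂_2 − rank ∂_3 = (18 − 18) − 0 = 0, and there is no ∂_3, so H_2 ≅ 0.

(K is a triangulation of the Klein bottle.)

H_2 ≅ 0.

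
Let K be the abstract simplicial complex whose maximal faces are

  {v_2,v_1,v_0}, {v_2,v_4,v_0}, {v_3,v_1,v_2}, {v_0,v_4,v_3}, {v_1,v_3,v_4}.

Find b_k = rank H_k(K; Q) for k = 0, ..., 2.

Take the total order v_0 < v_1 < v_2 < v_3 < v_4 on the vertex set. Then K (dimension 2) consists of the simplices:

  0-simplices (5): [v_0], [v_1], [v_2], [v_3], [v_4]
  1-simplices (10): [v_0,v_1], [v_0,v_2], [v_0,v_3], [v_0,v_4], [v_1,v_2], [v_1,v_3], [v_1,v_4], [v_2,v_3], [v_2,v_4], [v_3,v_4]
  2-simplices (5): [v_0,v_1,v_2], [v_0,v_2,v_4], [v_0,v_3,v_4], [v_1,v_2,v_3], [v_1,v_3,v_4]

giving chain groups C_0 ≅ Z^5, C_1 ≅ Z^10, C_2 ≅ Z^5.

The boundary map ∂_1: C_1 → C_0 is given by ∂[p,q] = [q] − [p]. For instance
  ∂[v_0,v_3] = [v_3] − [v_0].
The 5×10 boundary matrix has rank 4 and Smith normal form diag(1,1,1,1).

Boundary ∂_2: C_2 → C_1 maps a triangle to the signed sum of its edges. For instance
  ∂[v_0,v_3,v_4] = [v_3,v_4] − [v_0,v_4] + [v_0,v_3],
  ∂[v_0,v_2,v_4] = [v_2,v_4] − [v_0,v_4] + [v_0,v_2].
The 10×5 boundary matrix has rank 5 and Smith normal form diag(1,1,1,1,1).

Now H_k = ker ∂_k / im ∂_{k+1}, so:

  H_0: rank C_0 − rank ∂_1 = 5 − 4 = 1, and the invariant factors of ∂_1 are all 1, so H_0 ≅ Z.
  H_1: rank ker ∂_1 − rank ∂_2 = (10 − 4) − 5 = 1, and the invariant factors of ∂_2 are all 1, so H_1 ≅ Z.
  H_2: rank ker ∂_2 − rank ∂_3 = (5 − 5) − 0 = 0, and there is no ∂_3, so H_2 ≅ 0.

(K is a triangulation of the Möbius band.)

Hence the Betti numbers are b_0 = 1, b_1 = 1, b_2 = 0.

b_0 = 1, b_1 = 1, b_2 = 0.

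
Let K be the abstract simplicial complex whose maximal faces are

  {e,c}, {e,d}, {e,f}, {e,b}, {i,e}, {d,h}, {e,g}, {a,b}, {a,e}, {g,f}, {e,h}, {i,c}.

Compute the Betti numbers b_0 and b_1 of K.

Take the total order a < b < c < d < e < f < g < h < i on the vertex set. Then K (dimension 1) consists of the simplices:

  0-simplices (9): a, b, c, d, e, f, g, h, i
  1-simplices (12): ab, ae, be, ce, ci, de, dh, ef, eg, eh, ei, fg

so the chain groups are C_0 ≅ Z^9, C_1 ≅ Z^12.

Boundary ∂_1: C_1 → C_0 sends each edge [p,q] (with p < q) to q − p. For instance
  ∂de = e − d.
This gives a 9×12 integer matrix of rank 8; reducing to Smith normal form yields diagonal entries (1,1,1,1,1,1,1,1).

Now H_k = ker ∂_k / im ∂_{k+1}, so:

  H_0: rank C_0 − rank ∂_1 = 9 − 8 = 1, and the invariant factors of ∂_1 are all 1, so H_0 = Z.
  H_1: rank ker ∂_1 − rank ∂_2 = (12 − 8) − 0 = 4, and there is no ∂_2, so H_1 = Z^4.

Hence the Betti numbers are b_0 = 1, b_1 = 4.

b_0 = 1, b_1 = 4.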